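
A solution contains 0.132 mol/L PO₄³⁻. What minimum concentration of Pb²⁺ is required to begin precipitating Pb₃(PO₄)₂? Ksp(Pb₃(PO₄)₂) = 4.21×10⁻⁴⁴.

1.34×10⁻¹⁴ M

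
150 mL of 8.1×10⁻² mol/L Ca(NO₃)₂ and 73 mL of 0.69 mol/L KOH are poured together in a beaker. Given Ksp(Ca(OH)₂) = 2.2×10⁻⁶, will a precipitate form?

Total volume after mixing = 150 + 73 = 223 mL.
[Ca²⁺] = (8.1×10⁻²)(150)/223 = 5.4×10⁻² mol/L
[OH⁻] = (0.69)(73)/223 = 0.23 mol/L
Q = [Ca²⁺][OH⁻]^2 = 2.8×10⁻³
Q = 2.8×10⁻³ > Ksp = 2.2×10⁻⁶, so the solution is supersaturated and Ca(OH)₂ precipitates.

Yes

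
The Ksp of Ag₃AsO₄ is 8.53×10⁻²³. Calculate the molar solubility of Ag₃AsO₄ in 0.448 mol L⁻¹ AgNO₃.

9.49×10⁻²² M

Ag₃AsO₄(s) ⇌ 3 Ag⁺(aq) + AsO₄³⁻(aq)
Let s be the solubility of Ag₃AsO₄ here. The common ion gives [Ag⁺] ≈ 0.448 mol L⁻¹, and [AsO₄³⁻] = s.
Ksp = [Ag⁺]^3[AsO₄³⁻] = (0.448)^3s
s = 8.53×10⁻²³ / (0.448)^3 = 9.49×10⁻²²
s = 9.49×10⁻²² mol L⁻¹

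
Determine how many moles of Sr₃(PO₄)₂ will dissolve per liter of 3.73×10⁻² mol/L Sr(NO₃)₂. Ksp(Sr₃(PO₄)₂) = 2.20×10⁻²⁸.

1.03×10⁻¹² M

Sr₃(PO₄)₂(s) ⇌ 3 Sr²⁺(aq) + 2 PO₄³⁻(aq)
Sr²⁺ is already present at 3.73×10⁻² mol/L. If s mol/L of Sr₃(PO₄)₂ dissolves, [PO₄³⁻] = 2s while [Sr²⁺] ≈ 3.73×10⁻² mol/L.
Ksp = [Sr²⁺]^3[PO₄³⁻]^2 = (3.73×10⁻²)^3(2s)^2
(2s)^2 = 2.20×10⁻²⁸ / (3.73×10⁻²)^3 = 4.24×10⁻²⁴
s = 1.03×10⁻¹² mol/L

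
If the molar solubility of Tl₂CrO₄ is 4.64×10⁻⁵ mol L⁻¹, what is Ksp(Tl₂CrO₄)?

Ksp = 4.00×10⁻¹³

Tl₂CrO₄(s) ⇌ 2 Tl⁺(aq) + CrO₄²⁻(aq)
If s mol/L of Tl₂CrO₄ dissolves, [Tl⁺] = 2s and [CrO₄²⁻] = s.
Ksp = [Tl⁺]^2[CrO₄²⁻] = (2s)^2 · s = 4s^3
Ksp = 4 × (4.64×10⁻⁵)^3 = 4.00×10⁻¹³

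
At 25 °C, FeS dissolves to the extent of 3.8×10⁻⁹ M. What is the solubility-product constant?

FeS(s) ⇌ Fe²⁺(aq) + S²⁻(aq)
If s mol/L of FeS dissolves, [Fe²⁺] = s and [S²⁻] = s.
Ksp = [Fe²⁺][S²⁻] = s · s = s^2
Ksp = (3.8×10⁻⁹)^2 = 1.4×10⁻¹⁷

Ksp = 1.4×10⁻¹⁷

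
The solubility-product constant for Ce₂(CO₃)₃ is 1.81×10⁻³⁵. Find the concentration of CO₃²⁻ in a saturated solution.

1.32×10⁻⁷ M

Ce₂(CO₃)₃(s) ⇌ 2 Ce³⁺(aq) + 3 CO₃²⁻(aq)
With molar solubility s: [Ce³⁺] = 2s, [CO₃²⁻] = 3s.
Ksp = [Ce³⁺]^2[CO₃²⁻]^3 = (2s)^2 · (3s)^3 = 108s^5 = 1.81×10⁻³⁵
s = 4.41×10⁻⁸ mol/L
[CO₃²⁻] = 3s = 1.32×10⁻⁷ mol/L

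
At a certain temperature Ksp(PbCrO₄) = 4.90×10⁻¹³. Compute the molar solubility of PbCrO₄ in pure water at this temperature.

7.00×10⁻⁷ M

PbCrO₄(s) ⇌ Pb²⁺(aq) + CrO₄²⁻(aq)
For each mole of PbCrO₄ that dissolves per liter, [Pb²⁺] = s and [CrO₄²⁻] = s; let s denote this solubility.
Ksp = [Pb²⁺][CrO₄²⁻] = s · s = s^2
s^2 = 4.90×10⁻¹³
s = (4.90×10⁻¹³)^(1/2) = 7.00×10⁻⁷ mol/L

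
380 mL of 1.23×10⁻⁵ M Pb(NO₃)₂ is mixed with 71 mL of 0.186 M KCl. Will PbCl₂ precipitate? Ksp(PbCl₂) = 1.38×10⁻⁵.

After mixing, V = 380 mL + 71 mL = 451 mL.
[Pb²⁺] = (1.23×10⁻⁵)(380)/451 = 1.04×10⁻⁵ M
[Cl⁻] = (0.186)(71)/451 = 2.93×10⁻² M
Q = [Pb²⁺][Cl⁻]^2 = 8.89×10⁻⁹
Since Q (8.89×10⁻⁹) is less than Ksp (1.38×10⁻⁵), no PbCl₂ precipitates.

No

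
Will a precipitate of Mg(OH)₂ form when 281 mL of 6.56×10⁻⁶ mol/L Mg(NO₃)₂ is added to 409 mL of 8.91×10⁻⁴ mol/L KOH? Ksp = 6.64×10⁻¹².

No

The combined volume is 690 mL.
[Mg²⁺] = (6.56×10⁻⁶)(281)/690 = 2.67×10⁻⁶ mol/L
[OH⁻] = (8.91×10⁻⁴)(409)/690 = 5.28×10⁻⁴ mol/L
Q = [Mg²⁺][OH⁻]^2 = 7.45×10⁻¹³
Since Q (7.45×10⁻¹³) is less than Ksp (6.64×10⁻¹²), no Mg(OH)₂ precipitates.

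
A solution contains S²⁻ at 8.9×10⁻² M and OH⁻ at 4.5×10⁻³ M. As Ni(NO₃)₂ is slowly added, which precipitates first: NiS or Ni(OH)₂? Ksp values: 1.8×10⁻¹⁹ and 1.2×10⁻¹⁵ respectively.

Precipitation begins when Q = Ksp.
For NiS: [Ni²⁺] = (Ksp/[S²⁻]) = 2.0×10⁻¹⁸ M
For Ni(OH)₂: [Ni²⁺] = (Ksp/[OH⁻]^2) = 5.9×10⁻¹¹ M
Since NiS needs less Ni²⁺ to reach saturation, it precipitates first.

NiS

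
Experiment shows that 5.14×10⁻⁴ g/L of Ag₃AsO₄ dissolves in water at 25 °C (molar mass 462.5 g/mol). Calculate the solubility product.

Convert to molarity: s = 5.14×10⁻⁴ / 462.5 = 1.1114×10⁻⁶ mol/L
Ag₃AsO₄(s) ⇌ 3 Ag⁺(aq) + AsO₄³⁻(aq)
Let s be the molar solubility. Then [Ag⁺] = 3s and [AsO₄³⁻] = s.
Ksp = [Ag⁺]^3[AsO₄³⁻] = (3s)^3 · s = 27s^4
Ksp = 27 × (1.1114×10⁻⁶)^4 = 4.12×10⁻²³

Ksp = 4.12×10⁻²³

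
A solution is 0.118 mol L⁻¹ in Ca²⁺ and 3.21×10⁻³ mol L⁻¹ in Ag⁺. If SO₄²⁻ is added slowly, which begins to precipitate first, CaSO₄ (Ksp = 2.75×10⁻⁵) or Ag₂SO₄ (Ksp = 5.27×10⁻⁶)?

The threshold for precipitation is Q = Ksp.
For CaSO₄: [SO₄²⁻] = (Ksp/[Ca²⁺]) = 2.33×10⁻⁴ mol L⁻¹
For Ag₂SO₄: [SO₄²⁻] = (Ksp/[Ag⁺]^2) = 0.511 mol L⁻¹
CaSO₄ requires the lower [SO₄²⁻], so it precipitates first.

CaSO₄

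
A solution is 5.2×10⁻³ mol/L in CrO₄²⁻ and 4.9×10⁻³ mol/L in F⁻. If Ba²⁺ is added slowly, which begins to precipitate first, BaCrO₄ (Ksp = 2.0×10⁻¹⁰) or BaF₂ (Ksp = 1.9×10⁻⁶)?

BaCrO₄

The threshold for precipitation is Q = Ksp.
For BaCrO₄: [Ba²⁺] = (Ksp/[CrO₄²⁻]) = 3.8×10⁻⁸ mol/L
For BaF₂: [Ba²⁺] = (Ksp/[F⁻]^2) = 7.9×10⁻² mol/L
Since BaCrO₄ needs less Ba²⁺ to reach saturation, it precipitates first.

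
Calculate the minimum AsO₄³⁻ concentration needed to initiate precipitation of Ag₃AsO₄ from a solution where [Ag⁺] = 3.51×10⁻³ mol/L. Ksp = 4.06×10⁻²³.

Precipitation begins when Q = Ksp.
Ag₃AsO₄(s) ⇌ 3 Ag⁺(aq) + AsO₄³⁻(aq)
Ksp = [Ag⁺]^3[AsO₄³⁻] = [AsO₄³⁻](3.51×10⁻³)^3
[AsO₄³⁻] = 4.06×10⁻²³ / (3.51×10⁻³)^3 = 9.39×10⁻¹⁶
[AsO₄³⁻] = 9.39×10⁻¹⁶ mol/L

9.39×10⁻¹⁶ M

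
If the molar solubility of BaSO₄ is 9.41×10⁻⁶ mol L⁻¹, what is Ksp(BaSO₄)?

Ksp = 8.85×10⁻¹¹

BaSO₄(s) ⇌ Ba²⁺(aq) + SO₄²⁻(aq)
With molar solubility s: [Ba²⁺] = s, [SO₄²⁻] = s.
Ksp = [Ba²⁺][SO₄²⁻] = s · s = s^2
Ksp = (9.41×10⁻⁶)^2 = 8.85×10⁻¹¹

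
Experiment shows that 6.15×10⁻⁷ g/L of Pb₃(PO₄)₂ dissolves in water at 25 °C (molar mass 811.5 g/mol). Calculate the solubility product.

Ksp = 2.70×10⁻⁴⁴

Molar solubility s = (6.15×10⁻⁷ g/L) / (811.5 g/mol) = 7.5786×10⁻¹⁰ mol/L
Pb₃(PO₄)₂(s) ⇌ 3 Pb²⁺(aq) + 2 PO₄³⁻(aq)
If s mol/L of Pb₃(PO₄)₂ dissolves, [Pb²⁺] = 3s and [PO₄³⁻] = 2s.
Ksp = [Pb²⁺]^3[PO₄³⁻]^2 = (3s)^3 · (2s)^2 = 108s^5
Ksp = 108 × (7.5786×10⁻¹⁰)^5 = 2.70×10⁻⁴⁴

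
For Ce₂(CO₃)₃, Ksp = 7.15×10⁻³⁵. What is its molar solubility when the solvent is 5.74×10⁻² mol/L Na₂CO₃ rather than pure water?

Ce₂(CO₃)₃(s) ⇌ 2 Ce³⁺(aq) + 3 CO₃²⁻(aq)
The solution already contains CO₃²⁻ at 5.74×10⁻² mol/L. Let s be the molar solubility of Ce₂(CO₃)₃.
[CO₃²⁻] ≈ 5.74×10⁻² mol/L (common ion dominates); [Ce³⁺] = 2s.
Ksp = [Ce³⁺]^2[CO₃²⁻]^3 = (2s)^2(5.74×10⁻²)^3
(2s)^2 = 7.15×10⁻³⁵ / (5.74×10⁻²)^3 = 3.78×10⁻³¹
s = 3.07×10⁻¹⁶ mol/L

3.07×10⁻¹⁶ M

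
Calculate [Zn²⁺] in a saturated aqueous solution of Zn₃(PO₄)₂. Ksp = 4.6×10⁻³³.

Zn₃(PO₄)₂(s) ⇌ 3 Zn²⁺(aq) + 2 PO₄³⁻(aq)
Call the molar solubility s, so that [Zn²⁺] = 3s and [PO₄³⁻] = 2s.
Ksp = [Zn²⁺]^3[PO₄³⁻]^2 = (3s)^3 · (2s)^2 = 108s^5 = 4.6×10⁻³³
s = 1.3×10⁻⁷ mol L⁻¹
[Zn²⁺] = 3s = 4.0×10⁻⁷ mol L⁻¹

4.0×10⁻⁷ M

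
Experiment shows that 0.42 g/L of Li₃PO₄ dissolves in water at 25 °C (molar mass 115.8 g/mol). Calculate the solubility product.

Ksp = 4.7×10⁻⁹

Molar solubility s = (0.42 g/L) / (115.8 g/mol) = 3.627×10⁻³ mol/L
Li₃PO₄(s) ⇌ 3 Li⁺(aq) + PO₄³⁻(aq)
Call the molar solubility s, so that [Li⁺] = 3s and [PO₄³⁻] = s.
Ksp = [Li⁺]^3[PO₄³⁻] = (3s)^3 · s = 27s^4
Ksp = 27 × (3.627×10⁻³)^4 = 4.7×10⁻⁹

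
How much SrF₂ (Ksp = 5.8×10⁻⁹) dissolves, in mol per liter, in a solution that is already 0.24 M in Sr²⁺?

SrF₂(s) ⇌ Sr²⁺(aq) + 2 F⁻(aq)
Sr²⁺ is already present at 0.24 M. If s mol/L of SrF₂ dissolves, [F⁻] = 2s while [Sr²⁺] ≈ 0.24 M.
Ksp = [Sr²⁺][F⁻]^2 = (0.24)(2s)^2
(2s)^2 = 5.8×10⁻⁹ / (0.24) = 2.4×10⁻⁸
s = 7.8×10⁻⁵ M

7.8×10⁻⁵ M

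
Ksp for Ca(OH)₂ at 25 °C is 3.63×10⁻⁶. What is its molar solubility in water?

9.68×10⁻³ M

Ca(OH)₂(s) ⇌ Ca²⁺(aq) + 2 OH⁻(aq)
With molar solubility s: [Ca²⁺] = s, [OH⁻] = 2s.
Ksp = [Ca²⁺][OH⁻]^2 = s · (2s)^2 = 4s^3
4s^3 = 3.63×10⁻⁶  ⇒  s^3 = 9.08×10⁻⁷
Taking the 3rd root, s = 9.68×10⁻³ M.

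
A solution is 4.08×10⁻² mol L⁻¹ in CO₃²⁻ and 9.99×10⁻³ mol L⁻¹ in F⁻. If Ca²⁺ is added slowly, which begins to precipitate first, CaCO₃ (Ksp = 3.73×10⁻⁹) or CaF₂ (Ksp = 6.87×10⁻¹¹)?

CaCO₃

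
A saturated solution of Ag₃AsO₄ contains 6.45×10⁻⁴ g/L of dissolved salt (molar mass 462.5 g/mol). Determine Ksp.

Ksp = 1.02×10⁻²²

Molar solubility s = (6.45×10⁻⁴ g/L) / (462.5 g/mol) = 1.3946×10⁻⁶ mol/L
Ag₃AsO₄(s) ⇌ 3 Ag⁺(aq) + AsO₄³⁻(aq)
Call the molar solubility s, so that [Ag⁺] = 3s and [AsO₄³⁻] = s.
Ksp = [Ag⁺]^3[AsO₄³⁻] = (3s)^3 · s = 27s^4
Ksp = 27 × (1.3946×10⁻⁶)^4 = 1.02×10⁻²²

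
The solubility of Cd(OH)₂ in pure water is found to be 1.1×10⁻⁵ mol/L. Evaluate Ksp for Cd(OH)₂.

Cd(OH)₂(s) ⇌ Cd²⁺(aq) + 2 OH⁻(aq)
Call the molar solubility s, so that [Cd²⁺] = s and [OH⁻] = 2s.
Ksp = [Cd²⁺][OH⁻]^2 = s · (2s)^2 = 4s^3
Ksp = 4 × (1.1×10⁻⁵)^3 = 5.3×10⁻¹⁵

Ksp = 5.3×10⁻¹⁵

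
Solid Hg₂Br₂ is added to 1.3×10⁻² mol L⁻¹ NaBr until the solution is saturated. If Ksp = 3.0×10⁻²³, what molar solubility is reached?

1.8×10⁻¹⁹ M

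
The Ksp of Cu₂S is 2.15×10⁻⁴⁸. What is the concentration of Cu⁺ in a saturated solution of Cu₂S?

1.63×10⁻¹⁶ M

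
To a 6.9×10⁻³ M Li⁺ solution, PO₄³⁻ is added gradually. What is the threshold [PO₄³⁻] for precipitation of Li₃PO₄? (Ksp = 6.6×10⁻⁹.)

2.0×10⁻² M

Precipitation of each salt begins when its ion product equals Ksp.
Li₃PO₄(s) ⇌ 3 Li⁺(aq) + PO₄³⁻(aq)
Ksp = [Li⁺]^3[PO₄³⁻] = [PO₄³⁻](6.9×10⁻³)^3
[PO₄³⁻] = 6.6×10⁻⁹ / (6.9×10⁻³)^3 = 2.0×10⁻²
[PO₄³⁻] = 2.0×10⁻² M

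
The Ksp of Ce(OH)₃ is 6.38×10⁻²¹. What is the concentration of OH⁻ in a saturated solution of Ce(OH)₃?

1.18×10⁻⁵ M

Ce(OH)₃(s) ⇌ Ce³⁺(aq) + 3 OH⁻(aq)
If s mol/L of Ce(OH)₃ dissolves, [Ce³⁺] = s and [OH⁻] = 3s.
Ksp = [Ce³⁺][OH⁻]^3 = s · (3s)^3 = 27s^4 = 6.38×10⁻²¹
s = 3.92×10⁻⁶ M
[OH⁻] = 3s = 1.18×10⁻⁵ M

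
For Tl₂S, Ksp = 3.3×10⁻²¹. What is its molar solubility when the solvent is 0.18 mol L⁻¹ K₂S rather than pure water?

6.8×10⁻¹¹ M

Tl₂S(s) ⇌ 2 Tl⁺(aq) + S²⁻(aq)
Let s be the solubility of Tl₂S here. The common ion gives [S²⁻] ≈ 0.18 mol L⁻¹, and [Tl⁺] = 2s.
Ksp = [Tl⁺]^2[S²⁻] = (2s)^2(0.18)
(2s)^2 = 3.3×10⁻²¹ / (0.18) = 1.8×10⁻²⁰
s = 6.8×10⁻¹¹ mol L⁻¹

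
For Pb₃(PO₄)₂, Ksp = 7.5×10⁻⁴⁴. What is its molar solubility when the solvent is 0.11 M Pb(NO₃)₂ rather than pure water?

3.8×10⁻²¹ M

Pb₃(PO₄)₂(s) ⇌ 3 Pb²⁺(aq) + 2 PO₄³⁻(aq)
With Pb²⁺ already at 0.11 M and s small, take [Pb²⁺] ≈ 0.11 M and [PO₄³⁻] = 2s.
Ksp = [Pb²⁺]^3[PO₄³⁻]^2 = (0.11)^3(2s)^2
(2s)^2 = 7.5×10⁻⁴⁴ / (0.11)^3 = 5.6×10⁻⁴¹
s = 3.8×10⁻²¹ M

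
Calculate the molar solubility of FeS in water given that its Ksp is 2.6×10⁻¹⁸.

FeS(s) ⇌ Fe²⁺(aq) + S²⁻(aq)
With molar solubility s: [Fe²⁺] = s, [S²⁻] = s.
Ksp = [Fe²⁺][S²⁻] = s · s = s^2
s^2 = 2.6×10⁻¹⁸
s = (2.6×10⁻¹⁸)^(1/2) = 1.6×10⁻⁹ M

1.6×10⁻⁹ M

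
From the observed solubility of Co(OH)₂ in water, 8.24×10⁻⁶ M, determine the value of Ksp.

Ksp = 2.24×10⁻¹⁵

Co(OH)₂(s) ⇌ Co²⁺(aq) + 2 OH⁻(aq)
Let s be the molar solubility. Then [Co²⁺] = s and [OH⁻] = 2s.
Ksp = [Co²⁺][OH⁻]^2 = s · (2s)^2 = 4s^3
Ksp = 4 × (8.24×10⁻⁶)^3 = 2.24×10⁻¹⁵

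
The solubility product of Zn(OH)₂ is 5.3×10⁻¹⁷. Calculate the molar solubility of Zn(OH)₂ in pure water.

2.4×10⁻⁶ M

Zn(OH)₂(s) ⇌ Zn²⁺(aq) + 2 OH⁻(aq)
Let s be the molar solubility. Then [Zn²⁺] = s and [OH⁻] = 2s.
Ksp = [Zn²⁺][OH⁻]^2 = s · (2s)^2 = 4s^3
4s^3 = 5.3×10⁻¹⁷  ⇒  s^3 = 1.3×10⁻¹⁷
s = (1.3×10⁻¹⁷)^(1/3) = 2.4×10⁻⁶ mol/L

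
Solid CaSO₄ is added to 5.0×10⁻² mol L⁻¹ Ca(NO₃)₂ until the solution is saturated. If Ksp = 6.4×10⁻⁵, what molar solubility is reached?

CaSO₄(s) ⇌ Ca²⁺(aq) + SO₄²⁻(aq)
With Ca²⁺ already at 5.0×10⁻² mol L⁻¹ and s small, take [Ca²⁺] ≈ 5.0×10⁻² mol L⁻¹ and [SO₄²⁻] = s.
Ksp = [Ca²⁺][SO₄²⁻] = (5.0×10⁻²)s
s = 6.4×10⁻⁵ / (5.0×10⁻²) = 1.3×10⁻³
s = 1.3×10⁻³ mol L⁻¹

1.3×10⁻³ M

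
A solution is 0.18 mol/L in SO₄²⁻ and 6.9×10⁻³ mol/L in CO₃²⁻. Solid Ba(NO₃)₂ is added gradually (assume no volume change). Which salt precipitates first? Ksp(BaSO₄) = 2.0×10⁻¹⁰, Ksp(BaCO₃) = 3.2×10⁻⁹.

Each salt precipitates once Q = Ksp for that salt.
For BaSO₄: [Ba²⁺] = (Ksp/[SO₄²⁻]) = 1.1×10⁻⁹ mol/L
For BaCO₃: [Ba²⁺] = (Ksp/[CO₃²⁻]) = 4.6×10⁻⁷ mol/L
The smaller threshold [Ba²⁺] is reached first, so BaSO₄ precipitates first.

BaSO₄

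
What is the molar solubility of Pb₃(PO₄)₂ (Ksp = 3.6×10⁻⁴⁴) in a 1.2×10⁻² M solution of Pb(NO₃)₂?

Pb₃(PO₄)₂(s) ⇌ 3 Pb²⁺(aq) + 2 PO₄³⁻(aq)
Let s be the solubility of Pb₃(PO₄)₂ here. The common ion gives [Pb²⁺] ≈ 1.2×10⁻² M, and [PO₄³⁻] = 2s.
Ksp = [Pb²⁺]^3[PO₄³⁻]^2 = (1.2×10⁻²)^3(2s)^2
(2s)^2 = 3.6×10⁻⁴⁴ / (1.2×10⁻²)^3 = 2.1×10⁻³⁸
s = 7.2×10⁻²⁰ M

7.2×10⁻²⁰ M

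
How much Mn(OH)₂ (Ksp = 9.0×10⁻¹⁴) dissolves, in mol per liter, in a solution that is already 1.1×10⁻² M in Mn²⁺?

Mn(OH)₂(s) ⇌ Mn²⁺(aq) + 2 OH⁻(aq)
With Mn²⁺ already at 1.1×10⁻² M and s small, take [Mn²⁺] ≈ 1.1×10⁻² M and [OH⁻] = 2s.
Ksp = [Mn²⁺][OH⁻]^2 = (1.1×10⁻²)(2s)^2
(2s)^2 = 9.0×10⁻¹⁴ / (1.1×10⁻²) = 8.2×10⁻¹²
s = 1.4×10⁻⁶ M

1.4×10⁻⁶ M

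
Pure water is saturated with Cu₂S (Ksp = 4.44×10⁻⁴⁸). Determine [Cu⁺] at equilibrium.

Cu₂S(s) ⇌ 2 Cu⁺(aq) + S²⁻(aq)
For each mole of Cu₂S that dissolves per liter, [Cu⁺] = 2s and [S²⁻] = s; let s denote this solubility.
Ksp = [Cu⁺]^2[S²⁻] = (2s)^2 · s = 4s^3 = 4.44×10⁻⁴⁸
s = 1.04×10⁻¹⁶ M
[Cu⁺] = 2s = 2.07×10⁻¹⁶ M

2.07×10⁻¹⁶ M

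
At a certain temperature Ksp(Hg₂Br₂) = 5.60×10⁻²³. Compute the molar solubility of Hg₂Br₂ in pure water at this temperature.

Hg₂Br₂(s) ⇌ Hg₂²⁺(aq) + 2 Br⁻(aq)
If s mol/L of Hg₂Br₂ dissolves, [Hg₂²⁺] = s and [Br⁻] = 2s.
Ksp = [Hg₂²⁺][Br⁻]^2 = s · (2s)^2 = 4s^3
4s^3 = 5.60×10⁻²³  ⇒  s^3 = 1.40×10⁻²³
s = 2.41×10⁻⁸ mol L⁻¹

2.41×10⁻⁸ M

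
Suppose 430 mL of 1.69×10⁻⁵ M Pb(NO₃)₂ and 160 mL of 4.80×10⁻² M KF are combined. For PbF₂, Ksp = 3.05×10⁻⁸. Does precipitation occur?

No

The combined volume is 590 mL.
[Pb²⁺] = (1.69×10⁻⁵)(430)/590 = 1.23×10⁻⁵ M
[F⁻] = (4.80×10⁻²)(160)/590 = 1.30×10⁻² M
Q = [Pb²⁺][F⁻]^2 = 2.09×10⁻⁹
Q < Ksp (2.09×10⁻⁹ vs 3.05×10⁻⁸); the solution remains unsaturated and no precipitate forms.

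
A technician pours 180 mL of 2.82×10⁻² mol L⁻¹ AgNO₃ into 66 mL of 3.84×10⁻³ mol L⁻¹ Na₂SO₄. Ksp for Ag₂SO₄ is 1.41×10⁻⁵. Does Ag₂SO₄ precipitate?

No

The combined volume is 246 mL.
[Ag⁺] = (2.82×10⁻²)(180)/246 = 2.06×10⁻² mol L⁻¹
[SO₄²⁻] = (3.84×10⁻³)(66)/246 = 1.03×10⁻³ mol L⁻¹
Q = [Ag⁺]^2[SO₄²⁻] = 4.39×10⁻⁷
Q < Ksp (4.39×10⁻⁷ vs 1.41×10⁻⁵); the solution remains unsaturated and no precipitate forms.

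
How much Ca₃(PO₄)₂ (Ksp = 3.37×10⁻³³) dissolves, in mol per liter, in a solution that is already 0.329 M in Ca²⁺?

Ca₃(PO₄)₂(s) ⇌ 3 Ca²⁺(aq) + 2 PO₄³⁻(aq)
The solution already contains Ca²⁺ at 0.329 M. Let s be the molar solubility of Ca₃(PO₄)₂.
[Ca²⁺] ≈ 0.329 M (common ion dominates); [PO₄³⁻] = 2s.
Ksp = [Ca²⁺]^3[PO₄³⁻]^2 = (0.329)^3(2s)^2
(2s)^2 = 3.37×10⁻³³ / (0.329)^3 = 9.46×10⁻³²
s = 1.54×10⁻¹⁶ M

1.54×10⁻¹⁶ M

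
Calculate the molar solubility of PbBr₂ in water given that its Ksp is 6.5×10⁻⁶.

PbBr₂(s) ⇌ Pb²⁺(aq) + 2 Br⁻(aq)
For each mole of PbBr₂ that dissolves per liter, [Pb²⁺] = s and [Br⁻] = 2s; let s denote this solubility.
Ksp = [Pb²⁺][Br⁻]^2 = s · (2s)^2 = 4s^3
4s^3 = 6.5×10⁻⁶  ⇒  s^3 = 1.6×10⁻⁶
Taking the 3rd root, s = 1.2×10⁻² mol L⁻¹.

1.2×10⁻² M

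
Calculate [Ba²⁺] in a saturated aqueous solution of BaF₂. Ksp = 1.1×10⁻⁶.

BaF₂(s) ⇌ Ba²⁺(aq) + 2 F⁻(aq)
If s mol/L of BaF₂ dissolves, [Ba²⁺] = s and [F⁻] = 2s.
Ksp = [Ba²⁺][F⁻]^2 = s · (2s)^2 = 4s^3 = 1.1×10⁻⁶
s = 6.5×10⁻³ mol/L
[Ba²⁺] = s = 6.5×10⁻³ mol/L

6.5×10⁻³ M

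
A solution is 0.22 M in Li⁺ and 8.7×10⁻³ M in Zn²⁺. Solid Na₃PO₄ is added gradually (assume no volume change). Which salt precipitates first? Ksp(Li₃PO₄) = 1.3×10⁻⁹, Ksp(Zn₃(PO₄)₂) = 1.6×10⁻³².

Zn₃(PO₄)₂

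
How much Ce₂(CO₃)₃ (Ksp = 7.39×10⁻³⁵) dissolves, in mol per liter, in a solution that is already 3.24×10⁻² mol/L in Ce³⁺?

1.38×10⁻¹¹ M

Ce₂(CO₃)₃(s) ⇌ 2 Ce³⁺(aq) + 3 CO₃²⁻(aq)
With Ce³⁺ already at 3.24×10⁻² mol/L and s small, take [Ce³⁺] ≈ 3.24×10⁻² mol/L and [CO₃²⁻] = 3s.
Ksp = [Ce³⁺]^2[CO₃²⁻]^3 = (3.24×10⁻²)^2(3s)^3
(3s)^3 = 7.39×10⁻³⁵ / (3.24×10⁻²)^2 = 7.04×10⁻³²
s = 1.38×10⁻¹¹ mol/L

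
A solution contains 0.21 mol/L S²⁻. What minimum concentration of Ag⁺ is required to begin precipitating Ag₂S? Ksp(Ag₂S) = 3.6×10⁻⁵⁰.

4.1×10⁻²⁵ M

Each salt precipitates once Q = Ksp for that salt.
Ag₂S(s) ⇌ 2 Ag⁺(aq) + S²⁻(aq)
Ksp = [Ag⁺]^2[S²⁻] = [Ag⁺]^2(0.21)
[Ag⁺]^2 = 3.6×10⁻⁵⁰ / (0.21) = 1.7×10⁻⁴⁹
[Ag⁺] = 4.1×10⁻²⁵ mol/L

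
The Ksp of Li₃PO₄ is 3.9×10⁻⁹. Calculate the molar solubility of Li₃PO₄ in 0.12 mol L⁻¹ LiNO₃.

Li₃PO₄(s) ⇌ 3 Li⁺(aq) + PO₄³⁻(aq)
Li⁺ is already present at 0.12 mol L⁻¹. If s mol/L of Li₃PO₄ dissolves, [PO₄³⁻] = s while [Li⁺] ≈ 0.12 mol L⁻¹.
Ksp = [Li⁺]^3[PO₄³⁻] = (0.12)^3s
s = 3.9×10⁻⁹ / (0.12)^3 = 2.3×10⁻⁶
s = 2.3×10⁻⁶ mol L⁻¹

2.3×10⁻⁶ M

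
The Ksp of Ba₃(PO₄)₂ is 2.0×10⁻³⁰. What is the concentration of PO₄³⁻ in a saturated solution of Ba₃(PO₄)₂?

9.0×10⁻⁷ M

Ba₃(PO₄)₂(s) ⇌ 3 Ba²⁺(aq) + 2 PO₄³⁻(aq)
With molar solubility s: [Ba²⁺] = 3s, [PO₄³⁻] = 2s.
Ksp = [Ba²⁺]^3[PO₄³⁻]^2 = (3s)^3 · (2s)^2 = 108s^5 = 2.0×10⁻³⁰
s = 4.5×10⁻⁷ mol/L
[PO₄³⁻] = 2s = 9.0×10⁻⁷ mol/L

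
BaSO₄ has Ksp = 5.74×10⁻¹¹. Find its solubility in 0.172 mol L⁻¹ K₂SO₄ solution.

BaSO₄(s) ⇌ Ba²⁺(aq) + SO₄²⁻(aq)
SO₄²⁻ is already present at 0.172 mol L⁻¹. If s mol/L of BaSO₄ dissolves, [Ba²⁺] = s while [SO₄²⁻] ≈ 0.172 mol L⁻¹.
Ksp = [Ba²⁺][SO₄²⁻] = s(0.172)
s = 5.74×10⁻¹¹ / (0.172) = 3.34×10⁻¹⁰
s = 3.34×10⁻¹⁰ mol L⁻¹

3.34×10⁻¹⁰ M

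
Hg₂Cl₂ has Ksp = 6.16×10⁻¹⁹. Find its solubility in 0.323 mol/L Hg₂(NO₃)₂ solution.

6.90×10⁻¹⁰ M

Hg₂Cl₂(s) ⇌ Hg₂²⁺(aq) + 2 Cl⁻(aq)
Let s be the solubility of Hg₂Cl₂ here. The common ion gives [Hg₂²⁺] ≈ 0.323 mol/L, and [Cl⁻] = 2s.
Ksp = [Hg₂²⁺][Cl⁻]^2 = (0.323)(2s)^2
(2s)^2 = 6.16×10⁻¹⁹ / (0.323) = 1.91×10⁻¹⁸
s = 6.90×10⁻¹⁰ mol/L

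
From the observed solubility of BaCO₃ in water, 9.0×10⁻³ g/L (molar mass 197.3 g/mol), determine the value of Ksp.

s = (9.0×10⁻³ g L⁻¹)/(197.3 g mol⁻¹) = 4.562×10⁻⁵ M
BaCO₃(s) ⇌ Ba²⁺(aq) + CO₃²⁻(aq)
Let s be the molar solubility. Then [Ba²⁺] = s and [CO₃²⁻] = s.
Ksp = [Ba²⁺][CO₃²⁻] = s · s = s^2
Ksp = (4.562×10⁻⁵)^2 = 2.1×10⁻⁹

Ksp = 2.1×10⁻⁹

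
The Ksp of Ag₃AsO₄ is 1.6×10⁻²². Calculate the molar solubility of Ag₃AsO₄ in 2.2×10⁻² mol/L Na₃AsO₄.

6.5×10⁻⁸ M

Ag₃AsO₄(s) ⇌ 3 Ag⁺(aq) + AsO₄³⁻(aq)
Let s be the solubility of Ag₃AsO₄ here. The common ion gives [AsO₄³⁻] ≈ 2.2×10⁻² mol/L, and [Ag⁺] = 3s.
Ksp = [Ag⁺]^3[AsO₄³⁻] = (3s)^3(2.2×10⁻²)
(3s)^3 = 1.6×10⁻²² / (2.2×10⁻²) = 7.3×10⁻²¹
s = 6.5×10⁻⁸ mol/L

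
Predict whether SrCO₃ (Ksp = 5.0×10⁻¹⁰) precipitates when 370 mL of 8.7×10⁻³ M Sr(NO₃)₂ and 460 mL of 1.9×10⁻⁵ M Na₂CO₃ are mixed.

Yes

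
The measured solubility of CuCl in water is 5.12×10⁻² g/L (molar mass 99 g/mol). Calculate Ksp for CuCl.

Ksp = 2.67×10⁻⁷

s = (5.12×10⁻² g L⁻¹)/(99 g mol⁻¹) = 5.1717×10⁻⁴ M
CuCl(s) ⇌ Cu⁺(aq) + Cl⁻(aq)
If s mol/L of CuCl dissolves, [Cu⁺] = s and [Cl⁻] = s.
Ksp = [Cu⁺][Cl⁻] = s · s = s^2
Ksp = (5.1717×10⁻⁴)^2 = 2.67×10⁻⁷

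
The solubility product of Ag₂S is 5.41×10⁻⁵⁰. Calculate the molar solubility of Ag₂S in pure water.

2.38×10⁻¹⁷ M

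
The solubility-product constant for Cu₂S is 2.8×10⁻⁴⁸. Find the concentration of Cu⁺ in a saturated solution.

1.8×10⁻¹⁶ M

Cu₂S(s) ⇌ 2 Cu⁺(aq) + S²⁻(aq)
Let s be the molar solubility. Then [Cu⁺] = 2s and [S²⁻] = s.
Ksp = [Cu⁺]^2[S²⁻] = (2s)^2 · s = 4s^3 = 2.8×10⁻⁴⁸
s = 8.9×10⁻¹⁷ mol/L
[Cu⁺] = 2s = 1.8×10⁻¹⁶ mol/L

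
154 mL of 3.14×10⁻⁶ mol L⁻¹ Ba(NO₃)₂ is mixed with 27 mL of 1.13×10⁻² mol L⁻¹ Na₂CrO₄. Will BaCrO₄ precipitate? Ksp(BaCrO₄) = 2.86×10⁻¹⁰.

The combined volume is 181 mL.
[Ba²⁺] = (3.14×10⁻⁶)(154)/181 = 2.67×10⁻⁶ mol L⁻¹
[CrO₄²⁻] = (1.13×10⁻²)(27)/181 = 1.69×10⁻³ mol L⁻¹
Q = [Ba²⁺][CrO₄²⁻] = 4.50×10⁻⁹
Since Q (4.50×10⁻⁹) exceeds Ksp (2.86×10⁻¹⁰), BaCrO₄ will precipitate.

Yes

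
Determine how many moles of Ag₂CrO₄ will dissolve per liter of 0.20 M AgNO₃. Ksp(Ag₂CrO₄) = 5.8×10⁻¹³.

1.5×10⁻¹¹ M

Ag₂CrO₄(s) ⇌ 2 Ag⁺(aq) + CrO₄²⁻(aq)
Let s be the solubility of Ag₂CrO₄ here. The common ion gives [Ag⁺] ≈ 0.20 M, and [CrO₄²⁻] = s.
Ksp = [Ag⁺]^2[CrO₄²⁻] = (0.20)^2s
s = 5.8×10⁻¹³ / (0.20)^2 = 1.5×10⁻¹¹
s = 1.5×10⁻¹¹ M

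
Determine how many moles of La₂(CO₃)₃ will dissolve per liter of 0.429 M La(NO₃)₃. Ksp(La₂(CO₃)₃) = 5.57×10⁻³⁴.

4.82×10⁻¹² M

La₂(CO₃)₃(s) ⇌ 2 La³⁺(aq) + 3 CO₃²⁻(aq)
Let s be the solubility of La₂(CO₃)₃ here. The common ion gives [La³⁺] ≈ 0.429 M, and [CO₃²⁻] = 3s.
Ksp = [La³⁺]^2[CO₃²⁻]^3 = (0.429)^2(3s)^3
(3s)^3 = 5.57×10⁻³⁴ / (0.429)^2 = 3.03×10⁻³³
s = 4.82×10⁻¹² M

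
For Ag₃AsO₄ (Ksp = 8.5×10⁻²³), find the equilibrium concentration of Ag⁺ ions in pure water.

Ag₃AsO₄(s) ⇌ 3 Ag⁺(aq) + AsO₄³⁻(aq)
For each mole of Ag₃AsO₄ that dissolves per liter, [Ag⁺] = 3s and [AsO₄³⁻] = s; let s denote this solubility.
Ksp = [Ag⁺]^3[AsO₄³⁻] = (3s)^3 · s = 27s^4 = 8.5×10⁻²³
s = 1.3×10⁻⁶ mol/L
[Ag⁺] = 3s = 4.0×10⁻⁶ mol/L

4.0×10⁻⁶ M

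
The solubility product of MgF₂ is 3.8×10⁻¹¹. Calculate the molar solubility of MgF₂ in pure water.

MgF₂(s) ⇌ Mg²⁺(aq) + 2 F⁻(aq)
With molar solubility s: [Mg²⁺] = s, [F⁻] = 2s.
Ksp = [Mg²⁺][F⁻]^2 = s · (2s)^2 = 4s^3
4s^3 = 3.8×10⁻¹¹  ⇒  s^3 = 9.5×10⁻¹²
s = 2.1×10⁻⁴ M

2.1×10⁻⁴ M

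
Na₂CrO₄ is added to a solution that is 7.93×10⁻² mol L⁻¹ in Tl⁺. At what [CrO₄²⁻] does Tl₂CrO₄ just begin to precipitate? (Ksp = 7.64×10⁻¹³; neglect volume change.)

1.21×10⁻¹⁰ M

The threshold for precipitation is Q = Ksp.
Tl₂CrO₄(s) ⇌ 2 Tl⁺(aq) + CrO₄²⁻(aq)
Ksp = [Tl⁺]^2[CrO₄²⁻] = [CrO₄²⁻](7.93×10⁻²)^2
[CrO₄²⁻] = 7.64×10⁻¹³ / (7.93×10⁻²)^2 = 1.21×10⁻¹⁰
[CrO₄²⁻] = 1.21×10⁻¹⁰ mol L⁻¹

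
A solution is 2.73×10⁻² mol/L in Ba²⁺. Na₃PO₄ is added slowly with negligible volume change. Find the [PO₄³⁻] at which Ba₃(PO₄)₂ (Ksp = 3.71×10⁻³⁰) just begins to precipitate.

Precipitation begins when Q = Ksp.
Ba₃(PO₄)₂(s) ⇌ 3 Ba²⁺(aq) + 2 PO₄³⁻(aq)
Ksp = [Ba²⁺]^3[PO₄³⁻]^2 = [PO₄³⁻]^2(2.73×10⁻²)^3
[PO₄³⁻]^2 = 3.71×10⁻³⁰ / (2.73×10⁻²)^3 = 1.82×10⁻²⁵
[PO₄³⁻] = 4.27×10⁻¹³ mol/L

4.27×10⁻¹³ M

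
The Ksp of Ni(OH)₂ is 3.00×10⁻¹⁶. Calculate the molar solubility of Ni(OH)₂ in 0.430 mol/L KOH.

1.62×10⁻¹⁵ M

Ni(OH)₂(s) ⇌ Ni²⁺(aq) + 2 OH⁻(aq)
OH⁻ is already present at 0.430 mol/L. If s mol/L of Ni(OH)₂ dissolves, [Ni²⁺] = s while [OH⁻] ≈ 0.430 mol/L.
Ksp = [Ni²⁺][OH⁻]^2 = s(0.430)^2
s = 3.00×10⁻¹⁶ / (0.430)^2 = 1.62×10⁻¹⁵
s = 1.62×10⁻¹⁵ mol/L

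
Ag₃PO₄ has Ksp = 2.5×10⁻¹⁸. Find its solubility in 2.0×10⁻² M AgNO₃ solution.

Ag₃PO₄(s) ⇌ 3 Ag⁺(aq) + PO₄³⁻(aq)
With Ag⁺ already at 2.0×10⁻² M and s small, take [Ag⁺] ≈ 2.0×10⁻² M and [PO₄³⁻] = s.
Ksp = [Ag⁺]^3[PO₄³⁻] = (2.0×10⁻²)^3s
s = 2.5×10⁻¹⁸ / (2.0×10⁻²)^3 = 3.1×10⁻¹³
s = 3.1×10⁻¹³ M

3.1×10⁻¹³ M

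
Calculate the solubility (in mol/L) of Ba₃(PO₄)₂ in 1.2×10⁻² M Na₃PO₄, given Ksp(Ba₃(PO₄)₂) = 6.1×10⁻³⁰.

1.2×10⁻⁹ M

Ba₃(PO₄)₂(s) ⇌ 3 Ba²⁺(aq) + 2 PO₄³⁻(aq)
The solution already contains PO₄³⁻ at 1.2×10⁻² M. Let s be the molar solubility of Ba₃(PO₄)₂.
[PO₄³⁻] ≈ 1.2×10⁻² M (common ion dominates); [Ba²⁺] = 3s.
Ksp = [Ba²⁺]^3[PO₄³⁻]^2 = (3s)^3(1.2×10⁻²)^2
(3s)^3 = 6.1×10⁻³⁰ / (1.2×10⁻²)^2 = 4.2×10⁻²⁶
s = 1.2×10⁻⁹ M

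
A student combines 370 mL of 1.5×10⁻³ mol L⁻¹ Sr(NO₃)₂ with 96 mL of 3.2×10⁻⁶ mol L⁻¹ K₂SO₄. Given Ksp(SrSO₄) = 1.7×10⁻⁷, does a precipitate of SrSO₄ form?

Total volume after mixing = 370 + 96 = 466 mL.
[Sr²⁺] = (1.5×10⁻³)(370)/466 = 1.2×10⁻³ mol L⁻¹
[SO₄²⁻] = (3.2×10⁻⁶)(96)/466 = 6.6×10⁻⁷ mol L⁻¹
Q = [Sr²⁺][SO₄²⁻] = 7.9×10⁻¹⁰
Q = 7.9×10⁻¹⁰ < Ksp = 1.7×10⁻⁷, so the solution is unsaturated and no precipitate forms.

No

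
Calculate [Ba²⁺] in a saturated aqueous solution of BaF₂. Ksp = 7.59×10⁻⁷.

BaF₂(s) ⇌ Ba²⁺(aq) + 2 F⁻(aq)
With molar solubility s: [Ba²⁺] = s, [F⁻] = 2s.
Ksp = [Ba²⁺][F⁻]^2 = s · (2s)^2 = 4s^3 = 7.59×10⁻⁷
s = 5.75×10⁻³ mol L⁻¹
[Ba²⁺] = s = 5.75×10⁻³ mol L⁻¹

5.75×10⁻³ M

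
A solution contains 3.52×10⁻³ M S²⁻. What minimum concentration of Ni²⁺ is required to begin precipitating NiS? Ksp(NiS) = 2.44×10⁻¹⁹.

6.93×10⁻¹⁷ M

Each salt precipitates once Q = Ksp for that salt.
NiS(s) ⇌ Ni²⁺(aq) + S²⁻(aq)
Ksp = [Ni²⁺][S²⁻] = [Ni²⁺](3.52×10⁻³)
[Ni²⁺] = 2.44×10⁻¹⁹ / (3.52×10⁻³) = 6.93×10⁻¹⁷
[Ni²⁺] = 6.93×10⁻¹⁷ M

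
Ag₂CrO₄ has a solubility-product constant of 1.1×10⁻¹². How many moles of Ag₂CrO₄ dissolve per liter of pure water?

Ag₂CrO₄(s) ⇌ 2 Ag⁺(aq) + CrO₄²⁻(aq)
For each mole of Ag₂CrO₄ that dissolves per liter, [Ag⁺] = 2s and [CrO₄²⁻] = s; let s denote this solubility.
Ksp = [Ag⁺]^2[CrO₄²⁻] = (2s)^2 · s = 4s^3
4s^3 = 1.1×10⁻¹²  ⇒  s^3 = 2.8×10⁻¹³
Taking the 3rd root, s = 6.5×10⁻⁵ M.

6.5×10⁻⁵ M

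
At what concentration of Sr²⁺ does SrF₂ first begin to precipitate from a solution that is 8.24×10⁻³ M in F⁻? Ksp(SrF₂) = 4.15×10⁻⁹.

Each salt precipitates once Q = Ksp for that salt.
SrF₂(s) ⇌ Sr²⁺(aq) + 2 F⁻(aq)
Ksp = [Sr²⁺][F⁻]^2 = [Sr²⁺](8.24×10⁻³)^2
[Sr²⁺] = 4.15×10⁻⁹ / (8.24×10⁻³)^2 = 6.11×10⁻⁵
[Sr²⁺] = 6.11×10⁻⁵ M

6.11×10⁻⁵ M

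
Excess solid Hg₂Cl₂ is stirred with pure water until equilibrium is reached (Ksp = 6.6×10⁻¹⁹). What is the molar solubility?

5.5×10⁻⁷ M

Hg₂Cl₂(s) ⇌ Hg₂²⁺(aq) + 2 Cl⁻(aq)
Let s be the molar solubility. Then [Hg₂²⁺] = s and [Cl⁻] = 2s.
Ksp = [Hg₂²⁺][Cl⁻]^2 = s · (2s)^2 = 4s^3
4s^3 = 6.6×10⁻¹⁹  ⇒  s^3 = 1.7×10⁻¹⁹
s = 5.5×10⁻⁷ mol/L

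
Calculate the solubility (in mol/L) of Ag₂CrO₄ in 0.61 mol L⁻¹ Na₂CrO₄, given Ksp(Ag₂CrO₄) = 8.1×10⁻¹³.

Ag₂CrO₄(s) ⇌ 2 Ag⁺(aq) + CrO₄²⁻(aq)
With CrO₄²⁻ already at 0.61 mol L⁻¹ and s small, take [CrO₄²⁻] ≈ 0.61 mol L⁻¹ and [Ag⁺] = 2s.
Ksp = [Ag⁺]^2[CrO₄²⁻] = (2s)^2(0.61)
(2s)^2 = 8.1×10⁻¹³ / (0.61) = 1.3×10⁻¹²
s = 5.8×10⁻⁷ mol L⁻¹

5.8×10⁻⁷ M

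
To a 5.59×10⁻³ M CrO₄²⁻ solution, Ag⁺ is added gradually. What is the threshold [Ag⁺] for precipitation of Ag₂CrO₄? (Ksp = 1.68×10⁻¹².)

1.73×10⁻⁵ M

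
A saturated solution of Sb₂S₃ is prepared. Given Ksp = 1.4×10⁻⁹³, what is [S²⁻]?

Sb₂S₃(s) ⇌ 2 Sb³⁺(aq) + 3 S²⁻(aq)
Let s be the molar solubility. Then [Sb³⁺] = 2s and [S²⁻] = 3s.
Ksp = [Sb³⁺]^2[S²⁻]^3 = (2s)^2 · (3s)^3 = 108s^5 = 1.4×10⁻⁹³
s = 1.1×10⁻¹⁹ mol/L
[S²⁻] = 3s = 3.2×10⁻¹⁹ mol/L

3.2×10⁻¹⁹ M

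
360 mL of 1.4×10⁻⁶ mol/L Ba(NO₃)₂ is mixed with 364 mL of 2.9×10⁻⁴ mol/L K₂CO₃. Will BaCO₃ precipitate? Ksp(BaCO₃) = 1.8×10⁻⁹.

After mixing, V = 360 mL + 364 mL = 724 mL.
[Ba²⁺] = (1.4×10⁻⁶)(360)/724 = 7.0×10⁻⁷ mol/L
[CO₃²⁻] = (2.9×10⁻⁴)(364)/724 = 1.5×10⁻⁴ mol/L
Q = [Ba²⁺][CO₃²⁻] = 1.0×10⁻¹⁰
Q = 1.0×10⁻¹⁰ < Ksp = 1.8×10⁻⁹, so the solution is unsaturated and no precipitate forms.

No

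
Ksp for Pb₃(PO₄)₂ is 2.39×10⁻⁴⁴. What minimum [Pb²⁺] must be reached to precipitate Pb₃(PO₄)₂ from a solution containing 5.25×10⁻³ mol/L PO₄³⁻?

Precipitation begins when Q = Ksp.
Pb₃(PO₄)₂(s) ⇌ 3 Pb²⁺(aq) + 2 PO₄³⁻(aq)
Ksp = [Pb²⁺]^3[PO₄³⁻]^2 = [Pb²⁺]^3(5.25×10⁻³)^2
[Pb²⁺]^3 = 2.39×10⁻⁴⁴ / (5.25×10⁻³)^2 = 8.67×10⁻⁴⁰
[Pb²⁺] = 9.54×10⁻¹⁴ mol/L

9.54×10⁻¹⁴ M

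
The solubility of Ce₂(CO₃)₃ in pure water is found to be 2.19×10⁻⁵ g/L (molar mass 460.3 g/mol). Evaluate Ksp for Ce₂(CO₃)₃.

s = (2.19×10⁻⁵ g L⁻¹)/(460.3 g mol⁻¹) = 4.7578×10⁻⁸ M
Ce₂(CO₃)₃(s) ⇌ 2 Ce³⁺(aq) + 3 CO₃²⁻(aq)
Let s be the molar solubility. Then [Ce³⁺] = 2s and [CO₃²⁻] = 3s.
Ksp = [Ce³⁺]^2[CO₃²⁻]^3 = (2s)^2 · (3s)^3 = 108s^5
Ksp = 108 × (4.7578×10⁻⁸)^5 = 2.63×10⁻³⁵

Ksp = 2.63×10⁻³⁵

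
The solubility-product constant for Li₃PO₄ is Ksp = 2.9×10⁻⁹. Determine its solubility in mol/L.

3.2×10⁻³ M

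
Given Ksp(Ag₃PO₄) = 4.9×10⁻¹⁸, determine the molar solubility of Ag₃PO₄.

2.1×10⁻⁵ M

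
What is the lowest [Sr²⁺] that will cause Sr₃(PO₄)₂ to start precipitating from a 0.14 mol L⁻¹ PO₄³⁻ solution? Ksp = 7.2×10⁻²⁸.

3.3×10⁻⁹ M

The threshold for precipitation is Q = Ksp.
Sr₃(PO₄)₂(s) ⇌ 3 Sr²⁺(aq) + 2 PO₄³⁻(aq)
Ksp = [Sr²⁺]^3[PO₄³⁻]^2 = [Sr²⁺]^3(0.14)^2
[Sr²⁺]^3 = 7.2×10⁻²⁸ / (0.14)^2 = 3.7×10⁻²⁶
[Sr²⁺] = 3.3×10⁻⁹ mol L⁻¹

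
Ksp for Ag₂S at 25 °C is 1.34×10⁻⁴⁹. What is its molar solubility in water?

Ag₂S(s) ⇌ 2 Ag⁺(aq) + S²⁻(aq)
If s mol/L of Ag₂S dissolves, [Ag⁺] = 2s and [S²⁻] = s.
Ksp = [Ag⁺]^2[S²⁻] = (2s)^2 · s = 4s^3
4s^3 = 1.34×10⁻⁴⁹  ⇒  s^3 = 3.35×10⁻⁵⁰
s = (3.35×10⁻⁵⁰)^(1/3) = 3.22×10⁻¹⁷ mol/L

3.22×10⁻¹⁷ M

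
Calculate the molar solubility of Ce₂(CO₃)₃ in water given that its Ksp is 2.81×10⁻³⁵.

4.82×10⁻⁸ M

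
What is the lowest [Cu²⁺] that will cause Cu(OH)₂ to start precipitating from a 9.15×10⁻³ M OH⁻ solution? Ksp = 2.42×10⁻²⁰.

Each salt precipitates once Q = Ksp for that salt.
Cu(OH)₂(s) ⇌ Cu²⁺(aq) + 2 OH⁻(aq)
Ksp = [Cu²⁺][OH⁻]^2 = [Cu²⁺](9.15×10⁻³)^2
[Cu²⁺] = 2.42×10⁻²⁰ / (9.15×10⁻³)^2 = 2.89×10⁻¹⁶
[Cu²⁺] = 2.89×10⁻¹⁶ M

2.89×10⁻¹⁶ M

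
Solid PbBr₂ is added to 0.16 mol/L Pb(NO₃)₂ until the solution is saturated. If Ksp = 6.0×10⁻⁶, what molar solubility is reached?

PbBr₂(s) ⇌ Pb²⁺(aq) + 2 Br⁻(aq)
With Pb²⁺ already at 0.16 mol/L and s small, take [Pb²⁺] ≈ 0.16 mol/L and [Br⁻] = 2s.
Ksp = [Pb²⁺][Br⁻]^2 = (0.16)(2s)^2
(2s)^2 = 6.0×10⁻⁶ / (0.16) = 3.8×10⁻⁵
s = 3.1×10⁻³ mol/L

3.1×10⁻³ M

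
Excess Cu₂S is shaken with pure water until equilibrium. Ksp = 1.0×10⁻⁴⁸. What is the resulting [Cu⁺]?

Cu₂S(s) ⇌ 2 Cu⁺(aq) + S²⁻(aq)
For each mole of Cu₂S that dissolves per liter, [Cu⁺] = 2s and [S²⁻] = s; let s denote this solubility.
Ksp = [Cu⁺]^2[S²⁻] = (2s)^2 · s = 4s^3 = 1.0×10⁻⁴⁸
s = 6.3×10⁻¹⁷ M
[Cu⁺] = 2s = 1.3×10⁻¹⁶ M

1.3×10⁻¹⁶ M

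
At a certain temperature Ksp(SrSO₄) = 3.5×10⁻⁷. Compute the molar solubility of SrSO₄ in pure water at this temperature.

SrSO₄(s) ⇌ Sr²⁺(aq) + SO₄²⁻(aq)
With molar solubility s: [Sr²⁺] = s, [SO₄²⁻] = s.
Ksp = [Sr²⁺][SO₄²⁻] = s · s = s^2
s^2 = 3.5×10⁻⁷
Taking the 2nd root, s = 5.9×10⁻⁴ mol L⁻¹.

5.9×10⁻⁴ M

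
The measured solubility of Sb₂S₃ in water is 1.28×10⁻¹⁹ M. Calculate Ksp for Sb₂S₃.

Ksp = 3.71×10⁻⁹³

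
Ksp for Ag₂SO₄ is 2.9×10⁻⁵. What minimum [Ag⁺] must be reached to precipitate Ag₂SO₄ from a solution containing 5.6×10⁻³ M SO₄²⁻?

Each salt precipitates once Q = Ksp for that salt.
Ag₂SO₄(s) ⇌ 2 Ag⁺(aq) + SO₄²⁻(aq)
Ksp = [Ag⁺]^2[SO₄²⁻] = [Ag⁺]^2(5.6×10⁻³)
[Ag⁺]^2 = 2.9×10⁻⁵ / (5.6×10⁻³) = 5.2×10⁻³
[Ag⁺] = 7.2×10⁻² M

7.2×10⁻² M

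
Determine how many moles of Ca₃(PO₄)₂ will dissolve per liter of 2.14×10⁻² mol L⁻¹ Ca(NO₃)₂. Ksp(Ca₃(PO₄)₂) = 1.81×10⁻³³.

6.79×10⁻¹⁵ M

Ca₃(PO₄)₂(s) ⇌ 3 Ca²⁺(aq) + 2 PO₄³⁻(aq)
With Ca²⁺ already at 2.14×10⁻² mol L⁻¹ and s small, take [Ca²⁺] ≈ 2.14×10⁻² mol L⁻¹ and [PO₄³⁻] = 2s.
Ksp = [Ca²⁺]^3[PO₄³⁻]^2 = (2.14×10⁻²)^3(2s)^2
(2s)^2 = 1.81×10⁻³³ / (2.14×10⁻²)^3 = 1.85×10⁻²⁸
s = 6.79×10⁻¹⁵ mol L⁻¹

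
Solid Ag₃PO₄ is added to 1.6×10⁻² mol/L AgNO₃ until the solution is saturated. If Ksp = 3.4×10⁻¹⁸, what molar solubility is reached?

8.3×10⁻¹³ M

Ag₃PO₄(s) ⇌ 3 Ag⁺(aq) + PO₄³⁻(aq)
The solution already contains Ag⁺ at 1.6×10⁻² mol/L. Let s be the molar solubility of Ag₃PO₄.
[Ag⁺] ≈ 1.6×10⁻² mol/L (common ion dominates); [PO₄³⁻] = s.
Ksp = [Ag⁺]^3[PO₄³⁻] = (1.6×10⁻²)^3s
s = 3.4×10⁻¹⁸ / (1.6×10⁻²)^3 = 8.3×10⁻¹³
s = 8.3×10⁻¹³ mol/L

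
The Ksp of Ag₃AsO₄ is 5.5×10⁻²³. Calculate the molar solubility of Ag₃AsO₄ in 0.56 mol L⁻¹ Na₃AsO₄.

Ag₃AsO₄(s) ⇌ 3 Ag⁺(aq) + AsO₄³⁻(aq)
AsO₄³⁻ is already present at 0.56 mol L⁻¹. If s mol/L of Ag₃AsO₄ dissolves, [Ag⁺] = 3s while [AsO₄³⁻] ≈ 0.56 mol L⁻¹.
Ksp = [Ag⁺]^3[AsO₄³⁻] = (3s)^3(0.56)
(3s)^3 = 5.5×10⁻²³ / (0.56) = 9.8×10⁻²³
s = 1.5×10⁻⁸ mol L⁻¹

1.5×10⁻⁸ M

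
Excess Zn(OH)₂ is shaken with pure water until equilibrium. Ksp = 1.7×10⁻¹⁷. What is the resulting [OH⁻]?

Zn(OH)₂(s) ⇌ Zn²⁺(aq) + 2 OH⁻(aq)
Call the molar solubility s, so that [Zn²⁺] = s and [OH⁻] = 2s.
Ksp = [Zn²⁺][OH⁻]^2 = s · (2s)^2 = 4s^3 = 1.7×10⁻¹⁷
s = 1.6×10⁻⁶ mol/L
[OH⁻] = 2s = 3.2×10⁻⁶ mol/L

3.2×10⁻⁶ M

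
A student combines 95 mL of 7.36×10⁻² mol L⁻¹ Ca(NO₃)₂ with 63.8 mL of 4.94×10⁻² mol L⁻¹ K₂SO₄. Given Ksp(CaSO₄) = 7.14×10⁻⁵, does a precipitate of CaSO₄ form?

Yes

The combined volume is 158.8 mL.
[Ca²⁺] = (7.36×10⁻²)(95)/158.8 = 4.40×10⁻² mol L⁻¹
[SO₄²⁻] = (4.94×10⁻²)(63.8)/158.8 = 1.98×10⁻² mol L⁻¹
Q = [Ca²⁺][SO₄²⁻] = 8.74×10⁻⁴
Because Q > Ksp (8.74×10⁻⁴ vs 7.14×10⁻⁵), a precipitate of CaSO₄ forms.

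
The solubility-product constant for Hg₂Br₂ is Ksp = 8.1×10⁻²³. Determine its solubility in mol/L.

2.7×10⁻⁸ M

Hg₂Br₂(s) ⇌ Hg₂²⁺(aq) + 2 Br⁻(aq)
If s mol/L of Hg₂Br₂ dissolves, [Hg₂²⁺] = s and [Br⁻] = 2s.
Ksp = [Hg₂²⁺][Br⁻]^2 = s · (2s)^2 = 4s^3
4s^3 = 8.1×10⁻²³  ⇒  s^3 = 2.0×10⁻²³
s = (2.0×10⁻²³)^(1/3) = 2.7×10⁻⁸ M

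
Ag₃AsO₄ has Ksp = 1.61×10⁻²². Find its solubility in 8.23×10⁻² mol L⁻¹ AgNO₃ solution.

Ag₃AsO₄(s) ⇌ 3 Ag⁺(aq) + AsO₄³⁻(aq)
Ag⁺ is already present at 8.23×10⁻² mol L⁻¹. If s mol/L of Ag₃AsO₄ dissolves, [AsO₄³⁻] = s while [Ag⁺] ≈ 8.23×10⁻² mol L⁻¹.
Ksp = [Ag⁺]^3[AsO₄³⁻] = (8.23×10⁻²)^3s
s = 1.61×10⁻²² / (8.23×10⁻²)^3 = 2.89×10⁻¹⁹
s = 2.89×10⁻¹⁹ mol L⁻¹

2.89×10⁻¹⁹ M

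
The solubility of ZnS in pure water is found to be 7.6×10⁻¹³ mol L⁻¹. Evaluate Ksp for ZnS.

Ksp = 5.8×10⁻²⁵

ZnS(s) ⇌ Zn²⁺(aq) + S²⁻(aq)
Let s be the molar solubility. Then [Zn²⁺] = s and [S²⁻] = s.
Ksp = [Zn²⁺][S²⁻] = s · s = s^2
Ksp = (7.6×10⁻¹³)^2 = 5.8×10⁻²⁵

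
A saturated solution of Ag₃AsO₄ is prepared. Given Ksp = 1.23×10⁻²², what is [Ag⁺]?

4.38×10⁻⁶ M

Ag₃AsO₄(s) ⇌ 3 Ag⁺(aq) + AsO₄³⁻(aq)
Call the molar solubility s, so that [Ag⁺] = 3s and [AsO₄³⁻] = s.
Ksp = [Ag⁺]^3[AsO₄³⁻] = (3s)^3 · s = 27s^4 = 1.23×10⁻²²
s = 1.46×10⁻⁶ M
[Ag⁺] = 3s = 4.38×10⁻⁶ M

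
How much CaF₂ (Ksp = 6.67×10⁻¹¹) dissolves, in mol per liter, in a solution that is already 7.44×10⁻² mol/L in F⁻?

CaF₂(s) ⇌ Ca²⁺(aq) + 2 F⁻(aq)
The solution already contains F⁻ at 7.44×10⁻² mol/L. Let s be the molar solubility of CaF₂.
[F⁻] ≈ 7.44×10⁻² mol/L (common ion dominates); [Ca²⁺] = s.
Ksp = [Ca²⁺][F⁻]^2 = s(7.44×10⁻²)^2
s = 6.67×10⁻¹¹ / (7.44×10⁻²)^2 = 1.20×10⁻⁸
s = 1.20×10⁻⁸ mol/L

1.20×10⁻⁸ M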